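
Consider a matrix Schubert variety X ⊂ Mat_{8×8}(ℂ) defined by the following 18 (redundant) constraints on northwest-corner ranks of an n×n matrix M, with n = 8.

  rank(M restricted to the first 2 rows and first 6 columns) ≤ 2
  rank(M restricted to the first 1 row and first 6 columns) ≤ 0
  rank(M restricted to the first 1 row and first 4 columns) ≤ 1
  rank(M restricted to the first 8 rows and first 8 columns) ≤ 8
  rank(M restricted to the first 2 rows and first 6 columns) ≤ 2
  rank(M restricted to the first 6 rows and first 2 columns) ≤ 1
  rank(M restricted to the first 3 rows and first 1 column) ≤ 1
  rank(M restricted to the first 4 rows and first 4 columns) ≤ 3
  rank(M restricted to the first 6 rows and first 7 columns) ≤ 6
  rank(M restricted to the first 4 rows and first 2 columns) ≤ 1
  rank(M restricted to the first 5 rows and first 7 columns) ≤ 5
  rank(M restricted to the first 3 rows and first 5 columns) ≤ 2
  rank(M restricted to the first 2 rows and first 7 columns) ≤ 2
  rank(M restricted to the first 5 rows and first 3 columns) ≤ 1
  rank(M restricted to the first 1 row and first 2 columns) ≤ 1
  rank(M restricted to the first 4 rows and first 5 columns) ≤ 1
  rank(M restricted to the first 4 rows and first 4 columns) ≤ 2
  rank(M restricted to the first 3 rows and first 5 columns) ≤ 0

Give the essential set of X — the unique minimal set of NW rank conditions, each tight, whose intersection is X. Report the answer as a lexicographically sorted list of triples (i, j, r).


Reconstructing r_w from the 18 given conditions:

  0 0 0 0 0 0 1 1
  0 0 0 0 0 1 2 2
  0 0 0 0 0 1 2 3
  1 1 1 1 1 2 3 4
  1 1 1 2 2 3 4 5
  1 1 2 3 3 4 5 6
  1 2 3 4 4 5 6 7
  1 2 3 4 5 6 7 8

so w = (7, 6, 8, 1, 4, 3, 2, 5).

ℓ(w)=19; the 4 essential cells (i,j,r):

[(1, 6, 0), (3, 5, 0), (5, 3, 1), (6, 2, 1)]


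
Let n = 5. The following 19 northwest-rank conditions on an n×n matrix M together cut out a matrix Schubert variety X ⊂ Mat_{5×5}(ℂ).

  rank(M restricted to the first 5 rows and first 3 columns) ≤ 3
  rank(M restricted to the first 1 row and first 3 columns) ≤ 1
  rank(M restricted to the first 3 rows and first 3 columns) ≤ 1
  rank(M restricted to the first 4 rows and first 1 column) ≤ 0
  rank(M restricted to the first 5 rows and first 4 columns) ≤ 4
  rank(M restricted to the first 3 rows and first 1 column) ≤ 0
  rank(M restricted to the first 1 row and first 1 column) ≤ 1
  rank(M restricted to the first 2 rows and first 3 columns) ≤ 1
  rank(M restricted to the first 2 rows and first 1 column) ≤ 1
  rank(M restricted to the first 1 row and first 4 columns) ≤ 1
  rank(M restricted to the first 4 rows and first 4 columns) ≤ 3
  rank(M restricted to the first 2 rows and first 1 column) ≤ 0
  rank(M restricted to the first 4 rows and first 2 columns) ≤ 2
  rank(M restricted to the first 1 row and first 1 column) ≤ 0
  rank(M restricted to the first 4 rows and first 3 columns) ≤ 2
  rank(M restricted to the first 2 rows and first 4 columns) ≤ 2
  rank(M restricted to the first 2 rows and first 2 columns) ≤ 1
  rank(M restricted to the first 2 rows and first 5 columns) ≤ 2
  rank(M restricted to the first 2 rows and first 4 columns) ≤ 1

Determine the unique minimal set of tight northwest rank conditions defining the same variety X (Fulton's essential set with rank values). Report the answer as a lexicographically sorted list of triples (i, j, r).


Propagating the 19 rank bounds to every northwest block:

  i=1: 0 | 1 | 1 | 1 | 1
  i=2: 0 | 1 | 1 | 1 | 2
  i=3: 0 | 1 | 1 | 2 | 3
  i=4: 0 | 1 | 2 | 3 | 4
  i=5: 1 | 2 | 3 | 4 | 5

hence w(1..5) = (2, 5, 4, 3, 1).

D(w) has 7 cells with 3 SE-corners; essential set:

[(2, 4, 1), (3, 3, 1), (4, 1, 0)]


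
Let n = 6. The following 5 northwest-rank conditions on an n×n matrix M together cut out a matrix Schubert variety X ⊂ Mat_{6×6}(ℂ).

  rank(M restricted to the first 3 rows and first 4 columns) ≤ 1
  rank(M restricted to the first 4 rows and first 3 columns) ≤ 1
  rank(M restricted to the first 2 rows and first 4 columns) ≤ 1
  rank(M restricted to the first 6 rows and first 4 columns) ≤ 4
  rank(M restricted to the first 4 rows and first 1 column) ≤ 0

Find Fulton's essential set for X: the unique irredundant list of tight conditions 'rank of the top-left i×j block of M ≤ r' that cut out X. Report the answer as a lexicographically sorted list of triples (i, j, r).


Propagating the 5 rank bounds to every northwest block:

  row 1: 0 1 1 1 1 1
  row 2: 0 1 1 1 2 2
  row 3: 0 1 1 1 2 3
  row 4: 0 1 1 2 3 4
  row 5: 1 2 2 3 4 5
  row 6: 1 2 3 4 5 6

the unique w with this rank table is (2, 5, 6, 4, 1, 3).

D(w) has 9 cells with 3 SE-corners; essential set:

[(3, 4, 1), (4, 1, 0), (4, 3, 1)]


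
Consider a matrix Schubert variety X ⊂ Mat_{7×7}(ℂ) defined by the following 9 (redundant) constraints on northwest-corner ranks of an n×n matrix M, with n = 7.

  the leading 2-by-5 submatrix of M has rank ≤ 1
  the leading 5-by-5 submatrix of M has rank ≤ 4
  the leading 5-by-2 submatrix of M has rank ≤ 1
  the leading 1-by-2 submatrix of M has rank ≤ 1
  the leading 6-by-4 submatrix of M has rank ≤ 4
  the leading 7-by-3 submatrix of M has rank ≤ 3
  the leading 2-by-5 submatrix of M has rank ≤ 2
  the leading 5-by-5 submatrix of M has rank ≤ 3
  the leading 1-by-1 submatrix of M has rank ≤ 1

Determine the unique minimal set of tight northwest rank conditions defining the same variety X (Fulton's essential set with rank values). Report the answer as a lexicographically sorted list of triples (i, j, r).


Reconstructing r_w from the 9 given conditions:

  R[1]: 1 1 1 1 1 1 1
  R[2]: 1 1 1 1 1 2 2
  R[3]: 1 1 2 2 2 3 3
  R[4]: 1 1 2 3 3 4 4
  R[5]: 1 1 2 3 3 4 5
  R[6]: 1 2 3 4 4 5 6
  R[7]: 1 2 3 4 5 6 7

reading off 1-entries of Δ²R: w = (1, 6, 3, 4, 7, 2, 5).

D(w) has 8 cells with 3 SE-corners; essential set:

[(2, 5, 1), (5, 2, 1), (5, 5, 3)]


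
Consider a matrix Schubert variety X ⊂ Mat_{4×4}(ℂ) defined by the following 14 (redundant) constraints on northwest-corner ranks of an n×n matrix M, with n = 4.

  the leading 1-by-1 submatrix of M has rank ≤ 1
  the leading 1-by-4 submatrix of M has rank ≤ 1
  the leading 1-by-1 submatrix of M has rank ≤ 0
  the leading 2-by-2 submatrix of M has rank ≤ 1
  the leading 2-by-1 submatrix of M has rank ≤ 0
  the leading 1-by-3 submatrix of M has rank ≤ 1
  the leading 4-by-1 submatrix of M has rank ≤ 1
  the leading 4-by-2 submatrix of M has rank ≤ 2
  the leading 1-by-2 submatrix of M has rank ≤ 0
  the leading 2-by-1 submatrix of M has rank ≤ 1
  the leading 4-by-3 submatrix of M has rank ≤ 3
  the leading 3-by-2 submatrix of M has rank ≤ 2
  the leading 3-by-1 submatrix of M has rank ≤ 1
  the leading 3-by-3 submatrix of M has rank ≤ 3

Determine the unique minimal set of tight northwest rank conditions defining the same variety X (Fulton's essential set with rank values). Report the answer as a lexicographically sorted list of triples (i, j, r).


Rank table r_w(4×4) implied by the 14 constraints:

  R[1]: 0 | 0 | 1 | 1
  R[2]: 0 | 1 | 2 | 2
  R[3]: 1 | 2 | 3 | 3
  R[4]: 1 | 2 | 3 | 4

so w = (3, 2, 1, 4).

|D(w)|=3, |Ess(w)|=2:

[(1, 2, 0), (2, 1, 0)]


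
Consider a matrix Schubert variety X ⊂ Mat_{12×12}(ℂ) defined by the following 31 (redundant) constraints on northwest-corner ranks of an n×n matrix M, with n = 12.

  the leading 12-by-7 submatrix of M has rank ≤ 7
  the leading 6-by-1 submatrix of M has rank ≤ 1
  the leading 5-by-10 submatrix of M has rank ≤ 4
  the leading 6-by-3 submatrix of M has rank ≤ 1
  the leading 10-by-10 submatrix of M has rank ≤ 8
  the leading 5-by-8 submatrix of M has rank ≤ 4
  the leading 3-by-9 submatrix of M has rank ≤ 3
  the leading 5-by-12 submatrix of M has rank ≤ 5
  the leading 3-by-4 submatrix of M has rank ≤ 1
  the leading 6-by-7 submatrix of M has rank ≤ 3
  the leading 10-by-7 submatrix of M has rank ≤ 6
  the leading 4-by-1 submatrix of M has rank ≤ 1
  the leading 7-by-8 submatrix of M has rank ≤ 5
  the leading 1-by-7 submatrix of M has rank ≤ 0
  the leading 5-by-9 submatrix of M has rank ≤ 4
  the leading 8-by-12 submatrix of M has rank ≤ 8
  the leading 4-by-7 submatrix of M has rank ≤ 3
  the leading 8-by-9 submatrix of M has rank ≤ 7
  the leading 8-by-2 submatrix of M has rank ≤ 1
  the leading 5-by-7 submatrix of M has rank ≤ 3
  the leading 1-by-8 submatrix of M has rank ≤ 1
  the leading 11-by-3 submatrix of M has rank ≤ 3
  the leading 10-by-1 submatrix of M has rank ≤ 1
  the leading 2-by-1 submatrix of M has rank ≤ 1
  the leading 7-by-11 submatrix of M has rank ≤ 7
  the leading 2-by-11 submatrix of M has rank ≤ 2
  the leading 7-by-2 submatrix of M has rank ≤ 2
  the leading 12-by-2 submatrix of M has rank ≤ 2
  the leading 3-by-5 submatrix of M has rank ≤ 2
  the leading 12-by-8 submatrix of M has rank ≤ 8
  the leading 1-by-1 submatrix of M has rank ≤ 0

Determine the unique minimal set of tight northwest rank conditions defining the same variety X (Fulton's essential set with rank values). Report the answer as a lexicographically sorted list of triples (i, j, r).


Rank table r_w(12×12) implied by the 31 constraints:

  i=1: 0 0 0 0 0 0 0 1 1 1 1 1
  i=2: 1 1 1 1 1 1 1 2 2 2 2 2
  i=3: 1 1 1 1 2 2 2 3 3 3 3 3
  i=4: 1 1 1 2 3 3 3 4 4 4 4 4
  i=5: 1 1 1 2 3 3 3 4 4 4 5 5
  i=6: 1 1 1 2 3 3 3 4 5 5 6 6
  i=7: 1 1 2 3 4 4 4 5 6 6 7 7
  i=8: 1 1 2 3 4 5 5 6 7 7 8 8
  i=9: 1 2 3 4 5 6 6 7 8 8 9 9
  i=10: 1 2 3 4 5 6 6 7 8 8 9 10
  i=11: 1 2 3 4 5 6 7 8 9 9 10 11
  i=12: 1 2 3 4 5 6 7 8 9 10 11 12

so w = (8, 1, 5, 4, 11, 9, 3, 6, 2, 12, 7, 10).

Rothe diagram D(w) (26 cells), 8 SE-corners (essential conditions):

[(1, 7, 0), (3, 4, 1), (5, 10, 4), (6, 3, 1), (6, 7, 3), (8, 2, 1), (10, 7, 6), (10, 10, 8)]


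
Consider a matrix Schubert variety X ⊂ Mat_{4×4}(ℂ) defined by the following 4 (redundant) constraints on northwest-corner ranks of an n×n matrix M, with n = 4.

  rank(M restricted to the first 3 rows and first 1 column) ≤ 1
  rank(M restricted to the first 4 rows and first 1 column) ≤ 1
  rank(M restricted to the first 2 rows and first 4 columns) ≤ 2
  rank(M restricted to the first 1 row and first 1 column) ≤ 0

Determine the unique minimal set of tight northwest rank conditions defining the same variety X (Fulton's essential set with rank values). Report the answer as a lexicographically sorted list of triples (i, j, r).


Rank table r_w(4×4) implied by the 4 constraints:

  R[1]: 0  1  1  1
  R[2]: 1  2  2  2
  R[3]: 1  2  3  3
  R[4]: 1  2  3  4

second differences of R give the permutation w = (2, 1, 3, 4).

D(w) has 1 cell with 1 SE-corner; essential set:

[(1, 1, 0)]


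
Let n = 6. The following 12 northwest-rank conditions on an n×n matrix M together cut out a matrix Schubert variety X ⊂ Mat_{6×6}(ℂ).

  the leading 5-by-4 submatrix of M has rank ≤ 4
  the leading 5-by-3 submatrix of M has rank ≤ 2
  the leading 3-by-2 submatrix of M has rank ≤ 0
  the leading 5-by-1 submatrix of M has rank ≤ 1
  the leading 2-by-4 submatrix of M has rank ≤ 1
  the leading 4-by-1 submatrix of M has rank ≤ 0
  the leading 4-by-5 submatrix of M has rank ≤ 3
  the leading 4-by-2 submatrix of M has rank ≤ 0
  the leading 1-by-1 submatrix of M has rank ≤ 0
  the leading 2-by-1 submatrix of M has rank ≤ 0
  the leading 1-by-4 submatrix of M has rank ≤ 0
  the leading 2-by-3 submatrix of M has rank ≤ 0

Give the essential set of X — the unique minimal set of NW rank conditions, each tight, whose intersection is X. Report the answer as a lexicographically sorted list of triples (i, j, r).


Computing R[i][j] = min implied NW-rank bound (n=6, 12 conditions):

  R[1]: 0  0  0  0  1  1
  R[2]: 0  0  0  1  2  2
  R[3]: 0  0  1  2  3  3
  R[4]: 0  0  1  2  3  4
  R[5]: 1  1  2  3  4  5
  R[6]: 1  2  3  4  5  6

giving w = (5, 4, 3, 6, 1, 2) via Δ²R.

Fulton essential set (3 of the 11 Rothe cells):

[(1, 4, 0), (2, 3, 0), (4, 2, 0)]


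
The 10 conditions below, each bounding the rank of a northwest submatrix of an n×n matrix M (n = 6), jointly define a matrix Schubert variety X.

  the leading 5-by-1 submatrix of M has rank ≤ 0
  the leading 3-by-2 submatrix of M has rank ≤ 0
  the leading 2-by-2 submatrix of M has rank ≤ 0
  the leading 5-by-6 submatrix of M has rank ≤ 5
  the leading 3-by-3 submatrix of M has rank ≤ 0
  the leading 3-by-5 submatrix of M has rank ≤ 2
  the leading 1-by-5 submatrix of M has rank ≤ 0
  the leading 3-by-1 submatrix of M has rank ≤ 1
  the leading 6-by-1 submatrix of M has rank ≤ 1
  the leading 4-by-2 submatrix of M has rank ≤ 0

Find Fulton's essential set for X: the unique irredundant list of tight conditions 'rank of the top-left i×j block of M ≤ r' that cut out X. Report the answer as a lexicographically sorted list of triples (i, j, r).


Recovering R(i,j) via the rank-extension bound from the 10 conditions:

  R[1]: 0 | 0 | 0 | 0 | 0 | 1
  R[2]: 0 | 0 | 0 | 1 | 1 | 2
  R[3]: 0 | 0 | 0 | 1 | 2 | 3
  R[4]: 0 | 0 | 1 | 2 | 3 | 4
  R[5]: 0 | 1 | 2 | 3 | 4 | 5
  R[6]: 1 | 2 | 3 | 4 | 5 | 6

second differences of R give the permutation w = (6, 4, 5, 3, 2, 1).

ℓ(w)=14; the 4 essential cells (i,j,r):

[(1, 5, 0), (3, 3, 0), (4, 2, 0), (5, 1, 0)]


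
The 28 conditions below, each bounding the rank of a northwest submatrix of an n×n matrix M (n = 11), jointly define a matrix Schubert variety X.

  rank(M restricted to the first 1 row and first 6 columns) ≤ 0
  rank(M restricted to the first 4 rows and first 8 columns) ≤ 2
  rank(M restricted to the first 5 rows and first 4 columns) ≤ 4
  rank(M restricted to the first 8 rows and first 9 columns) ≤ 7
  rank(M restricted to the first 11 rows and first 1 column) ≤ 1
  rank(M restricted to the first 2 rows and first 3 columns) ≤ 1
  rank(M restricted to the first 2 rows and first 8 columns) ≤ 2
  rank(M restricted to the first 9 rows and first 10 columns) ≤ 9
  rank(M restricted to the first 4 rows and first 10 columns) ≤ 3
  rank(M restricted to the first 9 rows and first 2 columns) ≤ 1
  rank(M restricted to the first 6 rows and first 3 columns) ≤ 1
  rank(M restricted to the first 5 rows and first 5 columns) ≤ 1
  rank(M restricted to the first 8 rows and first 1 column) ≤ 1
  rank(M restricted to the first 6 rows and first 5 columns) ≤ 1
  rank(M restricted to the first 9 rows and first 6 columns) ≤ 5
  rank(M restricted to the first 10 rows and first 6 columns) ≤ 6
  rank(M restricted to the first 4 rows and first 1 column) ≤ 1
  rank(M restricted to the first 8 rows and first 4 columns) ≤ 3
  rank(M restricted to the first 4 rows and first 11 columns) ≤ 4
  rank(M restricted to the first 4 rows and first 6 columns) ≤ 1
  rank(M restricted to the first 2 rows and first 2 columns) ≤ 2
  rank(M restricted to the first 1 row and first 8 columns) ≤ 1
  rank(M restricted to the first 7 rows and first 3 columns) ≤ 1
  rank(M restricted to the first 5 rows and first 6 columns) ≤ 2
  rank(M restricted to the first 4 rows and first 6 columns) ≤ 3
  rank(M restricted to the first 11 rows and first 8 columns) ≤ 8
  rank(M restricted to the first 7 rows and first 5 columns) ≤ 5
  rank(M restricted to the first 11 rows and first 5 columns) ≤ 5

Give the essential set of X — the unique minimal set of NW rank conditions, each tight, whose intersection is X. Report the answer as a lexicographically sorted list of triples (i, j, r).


Rank table r_w(11×11) implied by the 28 constraints:

  i=1: 0, 0, 0, 0, 0, 0, 1, 1, 1, 1, 1
  i=2: 1, 1, 1, 1, 1, 1, 2, 2, 2, 2, 2
  i=3: 1, 1, 1, 1, 1, 1, 2, 2, 3, 3, 3
  i=4: 1, 1, 1, 1, 1, 1, 2, 2, 3, 3, 4
  i=5: 1, 1, 1, 1, 1, 2, 3, 3, 4, 4, 5
  i=6: 1, 1, 1, 1, 1, 2, 3, 4, 5, 5, 6
  i=7: 1, 1, 1, 2, 2, 3, 4, 5, 6, 6, 7
  i=8: 1, 1, 2, 3, 3, 4, 5, 6, 7, 7, 8
  i=9: 1, 1, 2, 3, 4, 5, 6, 7, 8, 8, 9
  i=10: 1, 2, 3, 4, 5, 6, 7, 8, 9, 9, 10
  i=11: 1, 2, 3, 4, 5, 6, 7, 8, 9, 10, 11

hence w(1..11) = (7, 1, 9, 11, 6, 8, 4, 3, 5, 2, 10).

|D(w)|=31, |Ess(w)|=7:

[(1, 6, 0), (4, 6, 1), (4, 8, 2), (4, 10, 3), (6, 5, 1), (7, 3, 1), (9, 2, 1)]


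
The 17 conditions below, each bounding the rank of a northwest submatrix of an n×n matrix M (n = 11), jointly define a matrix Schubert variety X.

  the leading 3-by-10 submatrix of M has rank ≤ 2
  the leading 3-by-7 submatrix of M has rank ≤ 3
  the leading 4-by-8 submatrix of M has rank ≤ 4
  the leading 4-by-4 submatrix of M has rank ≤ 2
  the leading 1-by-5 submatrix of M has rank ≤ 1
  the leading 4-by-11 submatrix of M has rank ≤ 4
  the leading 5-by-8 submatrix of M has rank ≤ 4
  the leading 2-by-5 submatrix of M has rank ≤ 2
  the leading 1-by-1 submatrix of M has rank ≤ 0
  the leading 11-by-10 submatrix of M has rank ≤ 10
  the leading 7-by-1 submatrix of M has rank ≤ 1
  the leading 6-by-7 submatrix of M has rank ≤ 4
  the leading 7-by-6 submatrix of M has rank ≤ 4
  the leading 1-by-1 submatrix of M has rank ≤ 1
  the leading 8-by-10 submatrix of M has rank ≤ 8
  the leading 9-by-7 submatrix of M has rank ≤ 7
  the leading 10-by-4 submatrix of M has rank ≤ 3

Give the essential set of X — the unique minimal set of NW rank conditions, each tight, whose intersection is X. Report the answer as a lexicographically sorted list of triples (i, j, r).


Propagating the 17 rank bounds to every northwest block:

  R[1]: 0, 1, 1, 1, 1, 1, 1, 1, 1, 1, 1
  R[2]: 1, 2, 2, 2, 2, 2, 2, 2, 2, 2, 2
  R[3]: 1, 2, 2, 2, 2, 2, 2, 2, 2, 2, 3
  R[4]: 1, 2, 2, 2, 3, 3, 3, 3, 3, 3, 4
  R[5]: 1, 2, 3, 3, 4, 4, 4, 4, 4, 4, 5
  R[6]: 1, 2, 3, 3, 4, 4, 4, 5, 5, 5, 6
  R[7]: 1, 2, 3, 3, 4, 4, 5, 6, 6, 6, 7
  R[8]: 1, 2, 3, 3, 4, 5, 6, 7, 7, 7, 8
  R[9]: 1, 2, 3, 3, 4, 5, 6, 7, 8, 8, 9
  R[10]: 1, 2, 3, 3, 4, 5, 6, 7, 8, 9, 10
  R[11]: 1, 2, 3, 4, 5, 6, 7, 8, 9, 10, 11

reading off 1-entries of Δ²R: w = (2, 1, 11, 5, 3, 8, 7, 6, 9, 10, 4).

Rothe diagram D(w) (19 cells), 6 SE-corners (essential conditions):

[(1, 1, 0), (3, 10, 2), (4, 4, 2), (6, 7, 4), (7, 6, 4), (10, 4, 3)]


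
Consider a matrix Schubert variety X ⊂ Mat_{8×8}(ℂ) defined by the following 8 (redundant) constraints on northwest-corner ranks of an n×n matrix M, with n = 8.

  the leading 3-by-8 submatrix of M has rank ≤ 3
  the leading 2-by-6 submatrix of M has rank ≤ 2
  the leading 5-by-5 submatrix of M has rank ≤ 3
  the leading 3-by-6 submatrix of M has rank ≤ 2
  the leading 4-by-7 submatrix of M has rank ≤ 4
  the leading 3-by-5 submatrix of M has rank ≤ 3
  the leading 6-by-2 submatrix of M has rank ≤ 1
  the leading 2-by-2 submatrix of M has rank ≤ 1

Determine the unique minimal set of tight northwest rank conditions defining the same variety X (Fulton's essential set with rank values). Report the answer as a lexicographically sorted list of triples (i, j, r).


The tightest implied rank at each (i,j), from the 8 conditions:

  1  1  1  1  1  1  1  1
  1  1  2  2  2  2  2  2
  1  1  2  2  2  2  3  3
  1  1  2  3  3  3  4  4
  1  1  2  3  3  4  5  5
  1  1  2  3  4  5  6  6
  1  2  3  4  5  6  7  7
  1  2  3  4  5  6  7  8

giving w = (1, 3, 7, 4, 6, 5, 2, 8) via Δ²R.

3 SE-corners of the 9-cell Rothe diagram give Ess(w):

[(3, 6, 2), (5, 5, 3), (6, 2, 1)]


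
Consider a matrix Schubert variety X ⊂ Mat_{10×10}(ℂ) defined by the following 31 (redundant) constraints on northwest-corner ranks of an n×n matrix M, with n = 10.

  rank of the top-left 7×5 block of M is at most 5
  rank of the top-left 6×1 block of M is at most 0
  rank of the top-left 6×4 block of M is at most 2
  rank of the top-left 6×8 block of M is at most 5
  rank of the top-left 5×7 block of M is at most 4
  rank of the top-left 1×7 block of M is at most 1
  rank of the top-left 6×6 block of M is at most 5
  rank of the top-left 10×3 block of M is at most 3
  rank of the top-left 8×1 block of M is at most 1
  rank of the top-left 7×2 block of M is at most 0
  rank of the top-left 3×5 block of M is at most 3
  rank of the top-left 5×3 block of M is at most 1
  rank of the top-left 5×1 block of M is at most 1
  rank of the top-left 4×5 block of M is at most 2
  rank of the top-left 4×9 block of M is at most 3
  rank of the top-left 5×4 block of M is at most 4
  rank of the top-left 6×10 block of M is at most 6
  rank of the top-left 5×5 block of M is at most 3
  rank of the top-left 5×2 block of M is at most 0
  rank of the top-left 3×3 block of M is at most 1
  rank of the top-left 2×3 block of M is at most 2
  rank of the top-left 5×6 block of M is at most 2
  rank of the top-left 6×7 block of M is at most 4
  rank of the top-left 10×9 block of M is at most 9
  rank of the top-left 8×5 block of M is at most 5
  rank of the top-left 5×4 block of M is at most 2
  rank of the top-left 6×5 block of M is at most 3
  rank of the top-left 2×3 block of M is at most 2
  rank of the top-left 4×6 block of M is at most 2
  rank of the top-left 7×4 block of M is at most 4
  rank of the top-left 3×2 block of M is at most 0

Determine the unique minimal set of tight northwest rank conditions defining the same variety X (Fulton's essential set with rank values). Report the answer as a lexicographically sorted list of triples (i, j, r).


The tightest implied rank at each (i,j), from the 31 conditions:

  i=1: 0 | 0 | 1 | 1 | 1 | 1 | 1 | 1 | 1 | 1
  i=2: 0 | 0 | 1 | 2 | 2 | 2 | 2 | 2 | 2 | 2
  i=3: 0 | 0 | 1 | 2 | 2 | 2 | 3 | 3 | 3 | 3
  i=4: 0 | 0 | 1 | 2 | 2 | 2 | 3 | 3 | 3 | 4
  i=5: 0 | 0 | 1 | 2 | 2 | 2 | 3 | 4 | 4 | 5
  i=6: 0 | 0 | 1 | 2 | 3 | 3 | 4 | 5 | 5 | 6
  i=7: 0 | 0 | 1 | 2 | 3 | 4 | 5 | 6 | 6 | 7
  i=8: 1 | 1 | 2 | 3 | 4 | 5 | 6 | 7 | 7 | 8
  i=9: 1 | 2 | 3 | 4 | 5 | 6 | 7 | 8 | 8 | 9
  i=10: 1 | 2 | 3 | 4 | 5 | 6 | 7 | 8 | 9 | 10

so w = (3, 4, 7, 10, 8, 5, 6, 1, 2, 9).

Rothe diagram D(w) (22 cells), 3 SE-corners (essential conditions):

[(4, 9, 3), (5, 6, 2), (7, 2, 0)]


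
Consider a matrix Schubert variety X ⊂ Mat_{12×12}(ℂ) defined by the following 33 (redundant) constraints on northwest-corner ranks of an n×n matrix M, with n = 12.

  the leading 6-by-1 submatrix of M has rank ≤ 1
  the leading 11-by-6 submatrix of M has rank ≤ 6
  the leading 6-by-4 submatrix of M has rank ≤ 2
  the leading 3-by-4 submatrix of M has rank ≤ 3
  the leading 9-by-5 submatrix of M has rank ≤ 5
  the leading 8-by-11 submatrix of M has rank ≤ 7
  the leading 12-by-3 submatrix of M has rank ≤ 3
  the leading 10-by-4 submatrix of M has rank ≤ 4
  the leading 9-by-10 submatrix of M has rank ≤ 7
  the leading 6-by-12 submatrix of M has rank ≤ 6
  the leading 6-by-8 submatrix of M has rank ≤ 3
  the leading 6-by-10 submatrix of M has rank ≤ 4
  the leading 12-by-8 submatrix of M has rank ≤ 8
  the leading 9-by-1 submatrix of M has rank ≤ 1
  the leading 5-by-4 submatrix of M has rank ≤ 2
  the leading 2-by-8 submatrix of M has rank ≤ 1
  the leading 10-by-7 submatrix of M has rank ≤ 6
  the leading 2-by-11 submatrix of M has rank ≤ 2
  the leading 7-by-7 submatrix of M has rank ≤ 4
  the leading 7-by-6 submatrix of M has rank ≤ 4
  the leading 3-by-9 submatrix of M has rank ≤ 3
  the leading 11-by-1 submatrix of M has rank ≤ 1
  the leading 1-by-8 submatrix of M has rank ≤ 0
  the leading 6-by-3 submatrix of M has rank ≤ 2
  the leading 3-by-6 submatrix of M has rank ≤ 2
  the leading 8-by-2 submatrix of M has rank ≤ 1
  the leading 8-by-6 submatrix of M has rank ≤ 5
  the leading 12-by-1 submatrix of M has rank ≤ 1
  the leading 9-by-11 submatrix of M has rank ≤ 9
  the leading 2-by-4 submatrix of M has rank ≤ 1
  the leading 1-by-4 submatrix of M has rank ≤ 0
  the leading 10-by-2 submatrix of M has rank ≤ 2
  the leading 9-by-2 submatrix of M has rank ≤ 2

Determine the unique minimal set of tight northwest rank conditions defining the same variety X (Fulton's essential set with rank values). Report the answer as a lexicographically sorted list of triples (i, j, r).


Rank table r_w(12×12) implied by the 33 constraints:

  0  0  0  0  0  0  0  0  1  1  1  1
  1  1  1  1  1  1  1  1  2  2  2  2
  1  1  2  2  2  2  2  2  3  3  3  3
  1  1  2  2  3  3  3  3  4  4  4  4
  1  1  2  2  3  3  3  3  4  4  5  5
  1  1  2  2  3  3  3  3  4  4  5  6
  1  1  2  3  4  4  4  4  5  5  6  7
  1  1  2  3  4  5  5  5  6  6  7  8
  1  2  3  4  5  6  6  6  7  7  8  9
  1  2  3  4  5  6  6  7  8  8  9  10
  1  2  3  4  5  6  7  8  9  9  10  11
  1  2  3  4  5  6  7  8  9  10  11  12

reading off 1-entries of Δ²R: w = (9, 1, 3, 5, 11, 12, 4, 6, 2, 8, 7, 10).

|D(w)|=26, |Ess(w)|=6:

[(1, 8, 0), (6, 4, 2), (6, 8, 3), (6, 10, 4), (8, 2, 1), (10, 7, 6)]


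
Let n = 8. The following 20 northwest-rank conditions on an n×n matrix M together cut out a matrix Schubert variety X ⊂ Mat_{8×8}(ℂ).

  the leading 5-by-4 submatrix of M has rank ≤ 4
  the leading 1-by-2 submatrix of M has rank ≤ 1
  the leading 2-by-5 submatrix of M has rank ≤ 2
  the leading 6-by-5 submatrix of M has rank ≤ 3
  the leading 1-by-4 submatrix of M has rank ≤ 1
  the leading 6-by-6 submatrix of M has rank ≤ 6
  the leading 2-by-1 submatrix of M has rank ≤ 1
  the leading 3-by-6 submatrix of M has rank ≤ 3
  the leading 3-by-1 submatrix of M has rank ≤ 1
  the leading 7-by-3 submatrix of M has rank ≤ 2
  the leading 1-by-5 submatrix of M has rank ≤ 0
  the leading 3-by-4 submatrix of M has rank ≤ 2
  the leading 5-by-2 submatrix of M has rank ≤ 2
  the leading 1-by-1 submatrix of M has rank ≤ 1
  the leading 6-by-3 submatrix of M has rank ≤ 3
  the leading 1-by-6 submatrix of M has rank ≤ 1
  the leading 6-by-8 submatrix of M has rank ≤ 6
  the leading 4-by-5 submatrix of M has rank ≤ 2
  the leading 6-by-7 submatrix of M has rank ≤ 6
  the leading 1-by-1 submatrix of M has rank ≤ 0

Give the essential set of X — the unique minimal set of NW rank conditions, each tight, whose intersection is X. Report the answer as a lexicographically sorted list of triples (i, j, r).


Recovering R(i,j) via the rank-extension bound from the 20 conditions:

  R[1]: 0  0  0  0  0  1  1  1
  R[2]: 1  1  1  1  1  2  2  2
  R[3]: 1  2  2  2  2  3  3  3
  R[4]: 1  2  2  2  2  3  4  4
  R[5]: 1  2  2  3  3  4  5  5
  R[6]: 1  2  2  3  3  4  5  6
  R[7]: 1  2  2  3  4  5  6  7
  R[8]: 1  2  3  4  5  6  7  8

hence w(1..8) = (6, 1, 2, 7, 4, 8, 5, 3).

4 SE-corners of the 12-cell Rothe diagram give Ess(w):

[(1, 5, 0), (4, 5, 2), (6, 5, 3), (7, 3, 2)]


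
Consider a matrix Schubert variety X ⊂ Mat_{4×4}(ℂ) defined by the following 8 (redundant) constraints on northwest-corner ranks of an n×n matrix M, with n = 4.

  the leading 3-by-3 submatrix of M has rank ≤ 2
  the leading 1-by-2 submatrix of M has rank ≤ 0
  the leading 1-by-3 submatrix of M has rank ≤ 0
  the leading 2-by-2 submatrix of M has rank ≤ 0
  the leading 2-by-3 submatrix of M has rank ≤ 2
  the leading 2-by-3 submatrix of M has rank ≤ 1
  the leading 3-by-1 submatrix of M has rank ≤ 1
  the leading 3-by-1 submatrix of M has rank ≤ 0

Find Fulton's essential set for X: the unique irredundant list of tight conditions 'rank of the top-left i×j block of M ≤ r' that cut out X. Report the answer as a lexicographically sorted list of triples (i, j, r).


Computing R[i][j] = min implied NW-rank bound (n=4, 8 conditions):

  R[1]: 0  0  0  1
  R[2]: 0  0  1  2
  R[3]: 0  1  2  3
  R[4]: 1  2  3  4

giving w = (4, 3, 2, 1) via Δ²R.

D(w) has 6 cells with 3 SE-corners; essential set:

[(1, 3, 0), (2, 2, 0), (3, 1, 0)]


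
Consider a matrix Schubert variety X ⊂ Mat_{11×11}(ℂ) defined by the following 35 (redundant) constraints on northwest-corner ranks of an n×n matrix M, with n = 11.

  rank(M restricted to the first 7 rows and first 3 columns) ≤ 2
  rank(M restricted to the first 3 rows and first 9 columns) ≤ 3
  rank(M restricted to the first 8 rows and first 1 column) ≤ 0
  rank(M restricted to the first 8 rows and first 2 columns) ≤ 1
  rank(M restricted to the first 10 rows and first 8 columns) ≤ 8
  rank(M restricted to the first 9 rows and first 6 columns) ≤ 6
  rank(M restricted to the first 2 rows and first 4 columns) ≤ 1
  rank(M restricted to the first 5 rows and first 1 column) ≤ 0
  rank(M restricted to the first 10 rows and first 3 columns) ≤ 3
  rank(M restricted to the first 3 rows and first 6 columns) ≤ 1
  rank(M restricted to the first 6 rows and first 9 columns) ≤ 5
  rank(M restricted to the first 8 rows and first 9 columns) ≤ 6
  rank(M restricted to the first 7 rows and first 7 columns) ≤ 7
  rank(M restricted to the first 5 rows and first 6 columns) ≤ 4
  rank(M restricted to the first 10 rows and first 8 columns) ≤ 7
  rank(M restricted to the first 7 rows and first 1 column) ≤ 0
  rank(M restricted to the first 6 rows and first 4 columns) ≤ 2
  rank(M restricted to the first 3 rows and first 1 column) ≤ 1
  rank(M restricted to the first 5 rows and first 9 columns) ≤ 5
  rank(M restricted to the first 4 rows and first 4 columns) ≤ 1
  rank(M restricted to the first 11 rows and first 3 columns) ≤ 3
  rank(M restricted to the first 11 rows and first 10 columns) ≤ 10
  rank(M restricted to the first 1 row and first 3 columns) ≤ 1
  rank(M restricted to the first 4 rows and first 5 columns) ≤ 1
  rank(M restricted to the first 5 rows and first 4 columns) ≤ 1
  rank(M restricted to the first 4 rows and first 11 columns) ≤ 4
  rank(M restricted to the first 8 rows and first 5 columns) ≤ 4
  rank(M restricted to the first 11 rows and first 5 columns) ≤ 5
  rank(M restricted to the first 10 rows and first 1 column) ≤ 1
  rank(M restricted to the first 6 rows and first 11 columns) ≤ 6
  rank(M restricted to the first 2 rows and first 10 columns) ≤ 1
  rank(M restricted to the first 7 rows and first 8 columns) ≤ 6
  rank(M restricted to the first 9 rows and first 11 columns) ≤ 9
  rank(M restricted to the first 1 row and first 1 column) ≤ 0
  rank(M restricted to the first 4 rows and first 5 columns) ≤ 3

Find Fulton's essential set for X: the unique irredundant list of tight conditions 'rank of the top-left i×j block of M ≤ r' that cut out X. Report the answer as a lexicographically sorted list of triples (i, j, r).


Rank table r_w(11×11) implied by the 35 constraints:

  i=1: 0 1 1 1 1 1 1 1 1 1 1
  i=2: 0 1 1 1 1 1 1 1 1 1 2
  i=3: 0 1 1 1 1 1 2 2 2 2 3
  i=4: 0 1 1 1 1 2 3 3 3 3 4
  i=5: 0 1 1 1 2 3 4 4 4 4 5
  i=6: 0 1 2 2 3 4 5 5 5 5 6
  i=7: 0 1 2 3 4 5 6 6 6 6 7
  i=8: 0 1 2 3 4 5 6 6 6 7 8
  i=9: 1 2 3 4 5 6 7 7 7 8 9
  i=10: 1 2 3 4 5 6 7 7 8 9 10
  i=11: 1 2 3 4 5 6 7 8 9 10 11

second differences of R give the permutation w = (2, 11, 7, 6, 5, 3, 4, 10, 1, 9, 8).

Rothe diagram D(w) (28 cells), 7 SE-corners (essential conditions):

[(2, 10, 1), (3, 6, 1), (4, 5, 1), (5, 4, 1), (8, 1, 0), (8, 9, 6), (10, 8, 7)]


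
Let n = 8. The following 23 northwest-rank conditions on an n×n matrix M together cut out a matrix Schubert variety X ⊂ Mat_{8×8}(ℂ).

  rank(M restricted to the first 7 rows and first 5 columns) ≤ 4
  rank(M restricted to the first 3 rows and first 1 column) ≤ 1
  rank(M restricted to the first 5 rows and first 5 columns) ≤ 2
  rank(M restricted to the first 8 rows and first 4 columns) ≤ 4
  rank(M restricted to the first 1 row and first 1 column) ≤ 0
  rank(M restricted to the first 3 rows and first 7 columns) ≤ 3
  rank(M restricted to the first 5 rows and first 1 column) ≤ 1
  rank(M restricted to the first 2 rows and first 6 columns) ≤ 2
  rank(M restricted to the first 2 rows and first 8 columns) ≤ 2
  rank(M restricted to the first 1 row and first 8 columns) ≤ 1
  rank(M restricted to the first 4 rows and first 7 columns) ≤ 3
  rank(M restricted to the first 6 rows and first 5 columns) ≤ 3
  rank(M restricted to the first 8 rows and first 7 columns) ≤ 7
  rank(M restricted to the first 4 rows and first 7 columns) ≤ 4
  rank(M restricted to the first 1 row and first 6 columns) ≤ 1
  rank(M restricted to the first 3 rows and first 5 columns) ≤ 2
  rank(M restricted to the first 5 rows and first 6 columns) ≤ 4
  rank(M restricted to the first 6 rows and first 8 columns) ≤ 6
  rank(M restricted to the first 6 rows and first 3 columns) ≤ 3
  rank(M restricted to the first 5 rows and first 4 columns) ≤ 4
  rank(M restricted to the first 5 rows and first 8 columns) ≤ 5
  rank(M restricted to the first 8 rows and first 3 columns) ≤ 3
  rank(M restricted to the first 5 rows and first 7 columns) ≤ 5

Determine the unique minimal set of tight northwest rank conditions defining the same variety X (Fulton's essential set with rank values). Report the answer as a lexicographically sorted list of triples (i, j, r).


Reconstructing r_w from the 23 given conditions:

  0  1  1  1  1  1  1  1
  1  2  2  2  2  2  2  2
  1  2  2  2  2  3  3  3
  1  2  2  2  2  3  3  4
  1  2  2  2  2  3  4  5
  1  2  3  3  3  4  5  6
  1  2  3  4  4  5  6  7
  1  2  3  4  5  6  7  8

the unique w with this rank table is (2, 1, 6, 8, 7, 3, 4, 5).

Rothe diagram D(w) (11 cells), 3 SE-corners (essential conditions):

[(1, 1, 0), (4, 7, 3), (5, 5, 2)]


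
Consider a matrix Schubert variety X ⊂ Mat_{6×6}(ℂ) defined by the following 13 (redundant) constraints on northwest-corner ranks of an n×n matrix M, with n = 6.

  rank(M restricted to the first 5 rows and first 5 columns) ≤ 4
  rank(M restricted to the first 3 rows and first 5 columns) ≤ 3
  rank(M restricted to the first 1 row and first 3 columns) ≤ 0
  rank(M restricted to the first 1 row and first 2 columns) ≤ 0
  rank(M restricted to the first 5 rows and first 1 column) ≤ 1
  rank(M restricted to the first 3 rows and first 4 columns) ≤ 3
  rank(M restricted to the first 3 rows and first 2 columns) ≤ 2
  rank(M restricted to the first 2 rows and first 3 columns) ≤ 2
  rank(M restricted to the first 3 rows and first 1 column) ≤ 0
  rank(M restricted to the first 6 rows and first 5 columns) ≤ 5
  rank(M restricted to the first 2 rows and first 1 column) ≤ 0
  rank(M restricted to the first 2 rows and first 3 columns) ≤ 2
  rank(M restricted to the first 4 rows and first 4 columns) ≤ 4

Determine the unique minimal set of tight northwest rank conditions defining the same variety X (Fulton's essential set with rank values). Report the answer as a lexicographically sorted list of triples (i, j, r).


The tightest implied rank at each (i,j), from the 13 conditions:

  R[1]: 0  0  0  1  1  1
  R[2]: 0  1  1  2  2  2
  R[3]: 0  1  2  3  3  3
  R[4]: 1  2  3  4  4  4
  R[5]: 1  2  3  4  4  5
  R[6]: 1  2  3  4  5  6

second differences of R give the permutation w = (4, 2, 3, 1, 6, 5).

Fulton essential set (3 of the 6 Rothe cells):

[(1, 3, 0), (3, 1, 0), (5, 5, 4)]


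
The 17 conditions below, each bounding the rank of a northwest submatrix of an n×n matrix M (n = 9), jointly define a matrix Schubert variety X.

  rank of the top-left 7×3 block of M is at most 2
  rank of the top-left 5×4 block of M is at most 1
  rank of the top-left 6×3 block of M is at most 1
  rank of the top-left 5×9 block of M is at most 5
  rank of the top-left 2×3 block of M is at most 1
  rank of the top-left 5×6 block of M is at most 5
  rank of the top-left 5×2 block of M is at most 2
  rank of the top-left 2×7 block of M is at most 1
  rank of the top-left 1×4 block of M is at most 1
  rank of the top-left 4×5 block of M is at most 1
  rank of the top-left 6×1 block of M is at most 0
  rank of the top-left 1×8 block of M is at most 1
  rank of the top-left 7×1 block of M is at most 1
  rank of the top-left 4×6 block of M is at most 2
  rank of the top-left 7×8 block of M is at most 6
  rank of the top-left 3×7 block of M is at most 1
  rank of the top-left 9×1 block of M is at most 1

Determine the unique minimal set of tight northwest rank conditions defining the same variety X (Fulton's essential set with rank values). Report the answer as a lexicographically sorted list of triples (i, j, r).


Recovering R(i,j) via the rank-extension bound from the 17 conditions:

  0 1 1 1 1 1 1 1 1
  0 1 1 1 1 1 1 2 2
  0 1 1 1 1 1 1 2 3
  0 1 1 1 1 2 2 3 4
  0 1 1 1 2 3 3 4 5
  0 1 1 2 3 4 4 5 6
  1 2 2 3 4 5 5 6 7
  1 2 3 4 5 6 6 7 8
  1 2 3 4 5 6 7 8 9

so w = (2, 8, 9, 6, 5, 4, 1, 3, 7).

|D(w)|=22, |Ess(w)|=5:

[(3, 7, 1), (4, 5, 1), (5, 4, 1), (6, 1, 0), (6, 3, 1)]


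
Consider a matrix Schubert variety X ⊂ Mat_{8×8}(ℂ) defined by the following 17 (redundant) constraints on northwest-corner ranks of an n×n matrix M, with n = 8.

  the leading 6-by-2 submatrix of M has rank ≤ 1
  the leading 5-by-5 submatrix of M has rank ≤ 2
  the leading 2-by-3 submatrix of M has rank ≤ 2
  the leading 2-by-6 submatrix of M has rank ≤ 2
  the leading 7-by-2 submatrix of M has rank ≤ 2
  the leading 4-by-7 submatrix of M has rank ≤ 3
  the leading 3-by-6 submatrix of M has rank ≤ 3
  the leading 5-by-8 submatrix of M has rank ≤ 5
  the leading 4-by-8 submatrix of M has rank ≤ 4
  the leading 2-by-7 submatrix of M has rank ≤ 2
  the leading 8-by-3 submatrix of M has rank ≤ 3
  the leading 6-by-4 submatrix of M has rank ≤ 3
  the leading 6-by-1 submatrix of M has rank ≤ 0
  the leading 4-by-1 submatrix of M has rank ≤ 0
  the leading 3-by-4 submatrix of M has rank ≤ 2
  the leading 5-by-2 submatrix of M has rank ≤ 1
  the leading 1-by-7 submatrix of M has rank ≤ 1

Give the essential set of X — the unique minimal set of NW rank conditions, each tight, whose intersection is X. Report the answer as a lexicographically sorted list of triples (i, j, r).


Computing R[i][j] = min implied NW-rank bound (n=8, 17 conditions):

  R[1]: 0 1 1 1 1 1 1 1
  R[2]: 0 1 2 2 2 2 2 2
  R[3]: 0 1 2 2 2 3 3 3
  R[4]: 0 1 2 2 2 3 3 4
  R[5]: 0 1 2 2 2 3 4 5
  R[6]: 0 1 2 3 3 4 5 6
  R[7]: 1 2 3 4 4 5 6 7
  R[8]: 1 2 3 4 5 6 7 8

so w = (2, 3, 6, 8, 7, 4, 1, 5).

D(w) has 13 cells with 3 SE-corners; essential set:

[(4, 7, 3), (5, 5, 2), (6, 1, 0)]


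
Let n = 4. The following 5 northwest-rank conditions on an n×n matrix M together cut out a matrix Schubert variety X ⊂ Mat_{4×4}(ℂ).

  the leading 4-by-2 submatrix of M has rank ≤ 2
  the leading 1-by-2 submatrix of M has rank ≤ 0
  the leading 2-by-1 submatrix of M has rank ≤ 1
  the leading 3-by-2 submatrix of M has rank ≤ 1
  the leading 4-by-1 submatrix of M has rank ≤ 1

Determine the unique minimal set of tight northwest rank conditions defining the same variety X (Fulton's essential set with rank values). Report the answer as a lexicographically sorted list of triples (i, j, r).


Reconstructing r_w from the 5 given conditions:

  row 1: 0 | 0 | 1 | 1
  row 2: 1 | 1 | 2 | 2
  row 3: 1 | 1 | 2 | 3
  row 4: 1 | 2 | 3 | 4

second differences of R give the permutation w = (3, 1, 4, 2).

Rothe diagram D(w) (3 cells), 2 SE-corners (essential conditions):

[(1, 2, 0), (3, 2, 1)]


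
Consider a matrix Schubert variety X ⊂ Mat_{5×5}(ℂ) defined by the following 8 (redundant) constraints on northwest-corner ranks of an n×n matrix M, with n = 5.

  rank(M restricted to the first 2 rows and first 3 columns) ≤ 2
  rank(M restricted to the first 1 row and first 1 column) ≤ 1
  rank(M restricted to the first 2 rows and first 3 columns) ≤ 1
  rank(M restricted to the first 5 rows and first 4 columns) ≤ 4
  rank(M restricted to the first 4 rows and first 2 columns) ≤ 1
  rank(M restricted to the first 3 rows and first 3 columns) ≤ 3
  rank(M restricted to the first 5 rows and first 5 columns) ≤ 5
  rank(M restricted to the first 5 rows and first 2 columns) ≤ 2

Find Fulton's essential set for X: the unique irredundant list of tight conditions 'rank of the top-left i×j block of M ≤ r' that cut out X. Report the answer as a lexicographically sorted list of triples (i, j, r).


The tightest implied rank at each (i,j), from the 8 conditions:

  R[1]: 1 | 1 | 1 | 1 | 1
  R[2]: 1 | 1 | 1 | 2 | 2
  R[3]: 1 | 1 | 2 | 3 | 3
  R[4]: 1 | 1 | 2 | 3 | 4
  R[5]: 1 | 2 | 3 | 4 | 5

reading off 1-entries of Δ²R: w = (1, 4, 3, 5, 2).

Rothe diagram D(w) (4 cells), 2 SE-corners (essential conditions):

[(2, 3, 1), (4, 2, 1)]


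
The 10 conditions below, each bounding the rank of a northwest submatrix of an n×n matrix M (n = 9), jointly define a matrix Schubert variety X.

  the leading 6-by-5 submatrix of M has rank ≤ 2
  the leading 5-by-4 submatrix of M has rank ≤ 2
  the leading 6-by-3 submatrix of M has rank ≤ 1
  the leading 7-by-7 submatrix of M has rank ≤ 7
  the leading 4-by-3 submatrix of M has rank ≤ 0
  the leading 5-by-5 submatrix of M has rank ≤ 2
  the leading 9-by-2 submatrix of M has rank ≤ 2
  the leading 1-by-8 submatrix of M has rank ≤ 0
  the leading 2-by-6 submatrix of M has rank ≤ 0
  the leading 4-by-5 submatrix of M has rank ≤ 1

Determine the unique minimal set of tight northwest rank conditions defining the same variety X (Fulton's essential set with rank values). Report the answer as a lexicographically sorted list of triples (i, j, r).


The tightest implied rank at each (i,j), from the 10 conditions:

  0 0 0 0 0 0 0 0 1
  0 0 0 0 0 0 1 1 2
  0 0 0 1 1 1 2 2 3
  0 0 0 1 1 2 3 3 4
  1 1 1 2 2 3 4 4 5
  1 1 1 2 2 3 4 5 6
  1 2 2 3 3 4 5 6 7
  1 2 3 4 4 5 6 7 8
  1 2 3 4 5 6 7 8 9

hence w(1..9) = (9, 7, 4, 6, 1, 8, 2, 3, 5).

ℓ(w)=24; the 6 essential cells (i,j,r):

[(1, 8, 0), (2, 6, 0), (4, 3, 0), (4, 5, 1), (6, 3, 1), (6, 5, 2)]
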